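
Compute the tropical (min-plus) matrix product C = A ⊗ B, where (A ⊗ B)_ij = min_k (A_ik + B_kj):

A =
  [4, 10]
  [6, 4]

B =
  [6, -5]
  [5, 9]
A ⊗ B =
  [10, -1]
  [9, 1]

Apply the min-plus product entry-by-entry:
  C[0][0] = min over k of (A[0][0] + B[0][0] = 4 + 6 = 10, A[0][1] + B[1][0] = 10 + 5 = 15) = 10 (attained at k = 0)
  C[0][1] = min over k of (A[0][0] + B[0][1] = 4 + -5 = -1, A[0][1] + B[1][1] = 10 + 9 = 19) = -1 (attained at k = 0)
  C[1][0] = min over k of (A[1][0] + B[0][0] = 6 + 6 = 12, A[1][1] + B[1][0] = 4 + 5 = 9) = 9 (attained at k = 1)
  C[1][1] = min over k of (A[1][0] + B[0][1] = 6 + -5 = 1, A[1][1] + B[1][1] = 4 + 9 = 13) = 1 (attained at k = 0)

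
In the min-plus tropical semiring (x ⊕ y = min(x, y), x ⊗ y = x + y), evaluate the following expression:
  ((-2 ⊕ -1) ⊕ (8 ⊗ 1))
((-2 ⊕ -1) ⊕ (8 ⊗ 1)) = -2

Expand innermost to outermost. Recall ⊕ takes the minimum of its arguments and ⊗ takes their sum. Working out the expression ((-2 ⊕ -1) ⊕ (8 ⊗ 1)) gives -2.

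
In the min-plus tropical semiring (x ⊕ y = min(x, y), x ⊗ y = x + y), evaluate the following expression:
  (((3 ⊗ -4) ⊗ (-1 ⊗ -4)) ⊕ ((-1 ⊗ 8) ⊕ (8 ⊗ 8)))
(((3 ⊗ -4) ⊗ (-1 ⊗ -4)) ⊕ ((-1 ⊗ 8) ⊕ (8 ⊗ 8))) = -6

Expand innermost to outermost. Recall ⊕ takes the minimum of its arguments and ⊗ takes their sum. Working out the expression (((3 ⊗ -4) ⊗ (-1 ⊗ -4)) ⊕ ((-1 ⊗ 8) ⊕ (8 ⊗ 8))) gives -6.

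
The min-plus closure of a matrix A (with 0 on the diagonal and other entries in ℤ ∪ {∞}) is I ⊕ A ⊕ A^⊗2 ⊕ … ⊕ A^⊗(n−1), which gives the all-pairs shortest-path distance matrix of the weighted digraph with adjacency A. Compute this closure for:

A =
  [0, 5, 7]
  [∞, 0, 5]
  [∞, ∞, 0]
Closure =
  [0, 5, 7]
  [∞, 0, 5]
  [∞, ∞, 0]

This is the Floyd-Warshall all-pairs shortest-path computation. For each intermediate vertex k = 0, 1, …, 2, update dist[i][j] ← min(dist[i][j], dist[i][k] + dist[k][j]). The final matrix gives, for each (i, j), the minimum total weight of any directed path from i to j (possibly empty when i = j).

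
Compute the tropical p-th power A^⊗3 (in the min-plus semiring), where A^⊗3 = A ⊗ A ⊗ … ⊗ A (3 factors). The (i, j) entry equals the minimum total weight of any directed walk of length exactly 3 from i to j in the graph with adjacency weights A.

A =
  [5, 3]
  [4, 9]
A^⊗3 =
  [12, 10]
  [11, 12]

Each entry (A^⊗3)_ij equals the minimum over all length-3 walks i = v_0 → v_1 → … → v_3 = j of Σ_t A[v_t][v_{t+1}]. For example, for (i, j) = (0, 1) we minimise over 4 possible intermediate vertex sequences; the minimum is 10, attained along the walk 0 → 1 → 0 → 1.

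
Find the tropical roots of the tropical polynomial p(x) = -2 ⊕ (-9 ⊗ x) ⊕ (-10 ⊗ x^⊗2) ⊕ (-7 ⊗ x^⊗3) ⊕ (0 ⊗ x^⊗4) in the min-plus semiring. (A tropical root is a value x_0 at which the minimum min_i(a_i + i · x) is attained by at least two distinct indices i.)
Roots: {-7, -3, 1, 7}

Each tropical root is a break point of the lower envelope of the lines y = a_i + i · x (there are 5 lines, with slopes 0, 1, ..., 4). Only the lines that attain the minimum somewhere contribute to roots; other lines are dominated. Here the surviving (envelope) indices are i = 4, i = 3, i = 2, i = 1, i = 0.
Intersections between consecutive envelope lines give the roots: for adjacent envelope indices i < j the intersection is x = (a_i − a_j) / (j − i). Reading off the sorted break points: {-7, -3, 1, 7}.
Verification: at each break x_0, at least two indices attain the minimum of min_i(a_i + i · x_0).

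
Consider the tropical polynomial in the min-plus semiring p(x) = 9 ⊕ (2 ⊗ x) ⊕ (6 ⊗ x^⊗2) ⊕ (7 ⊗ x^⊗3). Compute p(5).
p(5) = 7

A tropical monomial a ⊗ x^⊗i evaluates to a + i · x. Evaluating each term at x = 5:
  Term 0 contributes 9 + 0 · 5 = 9
  Term 1 contributes 2 + 1 · 5 = 7
  Term 2 contributes 6 + 2 · 5 = 16
  Term 3 contributes 7 + 3 · 5 = 22
p(5) = ⊕ of these = min[9, 7, 16, 22] = 7.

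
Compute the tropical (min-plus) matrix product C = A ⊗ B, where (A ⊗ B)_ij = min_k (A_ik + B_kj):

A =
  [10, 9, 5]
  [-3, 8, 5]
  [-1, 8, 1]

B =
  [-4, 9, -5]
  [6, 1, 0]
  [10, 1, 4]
A ⊗ B =
  [6, 6, 5]
  [-7, 6, -8]
  [-5, 2, -6]

Apply the min-plus product entry-by-entry:
  C[0][0] = min over k of (A[0][0] + B[0][0] = 10 + -4 = 6, A[0][1] + B[1][0] = 9 + 6 = 15, A[0][2] + B[2][0] = 5 + 10 = 15) = 6 (attained at k = 0)
  C[0][1] = min over k of (A[0][0] + B[0][1] = 10 + 9 = 19, A[0][1] + B[1][1] = 9 + 1 = 10, A[0][2] + B[2][1] = 5 + 1 = 6) = 6 (attained at k = 2)
  C[0][2] = min over k of (A[0][0] + B[0][2] = 10 + -5 = 5, A[0][1] + B[1][2] = 9 + 0 = 9, A[0][2] + B[2][2] = 5 + 4 = 9) = 5 (attained at k = 0)
  C[1][0] = min over k of (A[1][0] + B[0][0] = -3 + -4 = -7, A[1][1] + B[1][0] = 8 + 6 = 14, A[1][2] + B[2][0] = 5 + 10 = 15) = -7 (attained at k = 0)
  C[1][1] = min over k of (A[1][0] + B[0][1] = -3 + 9 = 6, A[1][1] + B[1][1] = 8 + 1 = 9, A[1][2] + B[2][1] = 5 + 1 = 6) = 6 (attained at k = 0)
  C[1][2] = min over k of (A[1][0] + B[0][2] = -3 + -5 = -8, A[1][1] + B[1][2] = 8 + 0 = 8, A[1][2] + B[2][2] = 5 + 4 = 9) = -8 (attained at k = 0)
  C[2][0] = min over k of (A[2][0] + B[0][0] = -1 + -4 = -5, A[2][1] + B[1][0] = 8 + 6 = 14, A[2][2] + B[2][0] = 1 + 10 = 11) = -5 (attained at k = 0)
  C[2][1] = min over k of (A[2][0] + B[0][1] = -1 + 9 = 8, A[2][1] + B[1][1] = 8 + 1 = 9, A[2][2] + B[2][1] = 1 + 1 = 2) = 2 (attained at k = 2)
  C[2][2] = min over k of (A[2][0] + B[0][2] = -1 + -5 = -6, A[2][1] + B[1][2] = 8 + 0 = 8, A[2][2] + B[2][2] = 1 + 4 = 5) = -6 (attained at k = 0)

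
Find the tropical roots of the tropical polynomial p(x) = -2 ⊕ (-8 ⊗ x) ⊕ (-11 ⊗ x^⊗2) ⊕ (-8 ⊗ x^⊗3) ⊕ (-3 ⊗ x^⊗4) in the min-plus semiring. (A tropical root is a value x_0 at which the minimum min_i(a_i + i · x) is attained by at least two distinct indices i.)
Roots: {-5, -3, 3, 6}

Each tropical root is a break point of the lower envelope of the lines y = a_i + i · x (there are 5 lines, with slopes 0, 1, ..., 4). Only the lines that attain the minimum somewhere contribute to roots; other lines are dominated. Here the surviving (envelope) indices are i = 4, i = 3, i = 2, i = 1, i = 0.
Intersections between consecutive envelope lines give the roots: for adjacent envelope indices i < j the intersection is x = (a_i − a_j) / (j − i). Reading off the sorted break points: {-5, -3, 3, 6}.
Verification: at each break x_0, at least two indices attain the minimum of min_i(a_i + i · x_0).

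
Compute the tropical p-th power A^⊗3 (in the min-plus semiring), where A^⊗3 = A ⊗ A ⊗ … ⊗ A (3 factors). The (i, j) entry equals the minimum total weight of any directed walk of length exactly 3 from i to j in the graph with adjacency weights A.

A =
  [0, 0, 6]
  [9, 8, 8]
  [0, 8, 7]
A^⊗3 =
  [0, 0, 6]
  [8, 8, 14]
  [0, 0, 6]

Each entry (A^⊗3)_ij equals the minimum over all length-3 walks i = v_0 → v_1 → … → v_3 = j of Σ_t A[v_t][v_{t+1}]. For example, for (i, j) = (0, 2) we minimise over 9 possible intermediate vertex sequences; the minimum is 6, attained along the walk 0 → 0 → 0 → 2.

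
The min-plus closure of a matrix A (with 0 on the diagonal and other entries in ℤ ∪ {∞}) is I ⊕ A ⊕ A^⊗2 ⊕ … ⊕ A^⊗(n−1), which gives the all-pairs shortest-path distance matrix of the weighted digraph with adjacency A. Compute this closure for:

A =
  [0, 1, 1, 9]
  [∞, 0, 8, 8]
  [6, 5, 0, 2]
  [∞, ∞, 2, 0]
Closure =
  [0, 1, 1, 3]
  [14, 0, 8, 8]
  [6, 5, 0, 2]
  [8, 7, 2, 0]

This is the Floyd-Warshall all-pairs shortest-path computation. For each intermediate vertex k = 0, 1, …, 3, update dist[i][j] ← min(dist[i][j], dist[i][k] + dist[k][j]). The final matrix gives, for each (i, j), the minimum total weight of any directed path from i to j (possibly empty when i = j).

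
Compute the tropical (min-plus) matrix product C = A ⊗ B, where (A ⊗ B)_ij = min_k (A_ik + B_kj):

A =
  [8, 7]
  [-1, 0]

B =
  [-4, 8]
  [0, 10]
A ⊗ B =
  [4, 16]
  [-5, 7]

Apply the min-plus product entry-by-entry:
  C[0][0] = min over k of (A[0][0] + B[0][0] = 8 + -4 = 4, A[0][1] + B[1][0] = 7 + 0 = 7) = 4 (attained at k = 0)
  C[0][1] = min over k of (A[0][0] + B[0][1] = 8 + 8 = 16, A[0][1] + B[1][1] = 7 + 10 = 17) = 16 (attained at k = 0)
  C[1][0] = min over k of (A[1][0] + B[0][0] = -1 + -4 = -5, A[1][1] + B[1][0] = 0 + 0 = 0) = -5 (attained at k = 0)
  C[1][1] = min over k of (A[1][0] + B[0][1] = -1 + 8 = 7, A[1][1] + B[1][1] = 0 + 10 = 10) = 7 (attained at k = 0)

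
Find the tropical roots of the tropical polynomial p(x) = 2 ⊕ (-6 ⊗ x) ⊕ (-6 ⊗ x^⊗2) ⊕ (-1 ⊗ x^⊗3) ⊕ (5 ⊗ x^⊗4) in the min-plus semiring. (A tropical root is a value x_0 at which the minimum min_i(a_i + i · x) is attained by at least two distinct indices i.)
Roots: {-6, -5, 0, 8}

Each tropical root is a break point of the lower envelope of the lines y = a_i + i · x (there are 5 lines, with slopes 0, 1, ..., 4). Only the lines that attain the minimum somewhere contribute to roots; other lines are dominated. Here the surviving (envelope) indices are i = 4, i = 3, i = 2, i = 1, i = 0.
Intersections between consecutive envelope lines give the roots: for adjacent envelope indices i < j the intersection is x = (a_i − a_j) / (j − i). Reading off the sorted break points: {-6, -5, 0, 8}.
Verification: at each break x_0, at least two indices attain the minimum of min_i(a_i + i · x_0).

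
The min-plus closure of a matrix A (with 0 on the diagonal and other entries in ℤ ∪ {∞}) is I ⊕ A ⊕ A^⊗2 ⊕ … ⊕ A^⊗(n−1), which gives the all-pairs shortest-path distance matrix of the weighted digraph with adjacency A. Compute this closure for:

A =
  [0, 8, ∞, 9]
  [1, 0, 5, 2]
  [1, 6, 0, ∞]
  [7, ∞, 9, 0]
Closure =
  [0, 8, 13, 9]
  [1, 0, 5, 2]
  [1, 6, 0, 8]
  [7, 15, 9, 0]

This is the Floyd-Warshall all-pairs shortest-path computation. For each intermediate vertex k = 0, 1, …, 3, update dist[i][j] ← min(dist[i][j], dist[i][k] + dist[k][j]). The final matrix gives, for each (i, j), the minimum total weight of any directed path from i to j (possibly empty when i = j).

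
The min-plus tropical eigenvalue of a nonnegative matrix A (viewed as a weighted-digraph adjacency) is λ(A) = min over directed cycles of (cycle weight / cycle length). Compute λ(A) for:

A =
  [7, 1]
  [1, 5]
λ(A) = 1

Enumerate directed cycles and compute their means (weight / length). Sample:
  cycle 0 → 0: weight = 7, length = 1, mean = 7/1 ≈ 7.000
  cycle 1 → 1: weight = 5, length = 1, mean = 5/1 ≈ 5.000
  cycle 0 → 1 → 0: weight = 2, length = 2, mean = 2/2 ≈ 1.000
  cycle 1 → 0 → 1: weight = 2, length = 2, mean = 2/2 ≈ 1.000
Minimum mean = 1.000, attained e.g. along the cycle 0 → 1 → 0 with weight 2 and length 2. So λ(A) = 2/2 = 1.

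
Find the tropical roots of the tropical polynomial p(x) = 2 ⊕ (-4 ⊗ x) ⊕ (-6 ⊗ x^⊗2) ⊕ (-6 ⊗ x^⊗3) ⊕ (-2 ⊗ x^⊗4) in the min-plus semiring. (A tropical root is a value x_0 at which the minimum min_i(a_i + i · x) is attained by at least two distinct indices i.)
Roots: {-4, 0, 2, 6}

Each tropical root is a break point of the lower envelope of the lines y = a_i + i · x (there are 5 lines, with slopes 0, 1, ..., 4). Only the lines that attain the minimum somewhere contribute to roots; other lines are dominated. Here the surviving (envelope) indices are i = 4, i = 3, i = 2, i = 1, i = 0.
Intersections between consecutive envelope lines give the roots: for adjacent envelope indices i < j the intersection is x = (a_i − a_j) / (j − i). Reading off the sorted break points: {-4, 0, 2, 6}.
Verification: at each break x_0, at least two indices attain the minimum of min_i(a_i + i · x_0).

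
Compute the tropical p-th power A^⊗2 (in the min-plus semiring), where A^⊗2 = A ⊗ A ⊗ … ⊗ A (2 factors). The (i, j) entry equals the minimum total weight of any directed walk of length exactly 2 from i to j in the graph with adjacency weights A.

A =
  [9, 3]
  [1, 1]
A^⊗2 =
  [4, 4]
  [2, 2]

Each entry (A^⊗2)_ij equals the minimum over all length-2 walks i = v_0 → v_1 → … → v_2 = j of Σ_t A[v_t][v_{t+1}]. For example, for (i, j) = (0, 1) we minimise over 2 possible intermediate vertex sequences; the minimum is 4, attained along the walk 0 → 1 → 1.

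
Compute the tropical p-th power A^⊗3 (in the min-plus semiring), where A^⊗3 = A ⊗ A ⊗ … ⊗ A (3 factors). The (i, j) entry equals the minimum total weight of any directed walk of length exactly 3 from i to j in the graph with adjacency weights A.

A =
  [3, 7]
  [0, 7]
A^⊗3 =
  [9, 13]
  [6, 10]

Each entry (A^⊗3)_ij equals the minimum over all length-3 walks i = v_0 → v_1 → … → v_3 = j of Σ_t A[v_t][v_{t+1}]. For example, for (i, j) = (0, 1) we minimise over 4 possible intermediate vertex sequences; the minimum is 13, attained along the walk 0 → 0 → 0 → 1.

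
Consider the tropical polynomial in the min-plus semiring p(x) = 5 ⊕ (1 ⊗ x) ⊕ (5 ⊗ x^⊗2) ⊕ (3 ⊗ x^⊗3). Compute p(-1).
p(-1) = 0

A tropical monomial a ⊗ x^⊗i evaluates to a + i · x. Evaluating each term at x = -1:
  Term 0 contributes 5 + 0 · -1 = 5
  Term 1 contributes 1 + 1 · -1 = 0
  Term 2 contributes 5 + 2 · -1 = 3
  Term 3 contributes 3 + 3 · -1 = 0
p(-1) = ⊕ of these = min[5, 0, 3, 0] = 0.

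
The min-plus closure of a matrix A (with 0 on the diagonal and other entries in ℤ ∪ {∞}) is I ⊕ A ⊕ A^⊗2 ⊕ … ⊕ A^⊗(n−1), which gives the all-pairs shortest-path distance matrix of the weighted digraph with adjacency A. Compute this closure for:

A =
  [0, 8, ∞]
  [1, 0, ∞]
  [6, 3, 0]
Closure =
  [0, 8, ∞]
  [1, 0, ∞]
  [4, 3, 0]

This is the Floyd-Warshall all-pairs shortest-path computation. For each intermediate vertex k = 0, 1, …, 2, update dist[i][j] ← min(dist[i][j], dist[i][k] + dist[k][j]). The final matrix gives, for each (i, j), the minimum total weight of any directed path from i to j (possibly empty when i = j).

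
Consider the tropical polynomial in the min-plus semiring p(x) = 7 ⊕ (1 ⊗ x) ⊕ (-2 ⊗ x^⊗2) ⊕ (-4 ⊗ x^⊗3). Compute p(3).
p(3) = 4

A tropical monomial a ⊗ x^⊗i evaluates to a + i · x. Evaluating each term at x = 3:
  Term 0 contributes 7 + 0 · 3 = 7
  Term 1 contributes 1 + 1 · 3 = 4
  Term 2 contributes -2 + 2 · 3 = 4
  Term 3 contributes -4 + 3 · 3 = 5
p(3) = ⊕ of these = min[7, 4, 4, 5] = 4.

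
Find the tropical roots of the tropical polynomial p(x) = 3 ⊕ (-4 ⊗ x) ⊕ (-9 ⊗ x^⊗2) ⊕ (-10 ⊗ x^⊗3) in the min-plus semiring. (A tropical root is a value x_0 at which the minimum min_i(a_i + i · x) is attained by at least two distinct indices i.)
Roots: {1, 5, 7}

Each tropical root is a break point of the lower envelope of the lines y = a_i + i · x (there are 4 lines, with slopes 0, 1, ..., 3). Only the lines that attain the minimum somewhere contribute to roots; other lines are dominated. Here the surviving (envelope) indices are i = 3, i = 2, i = 1, i = 0.
Intersections between consecutive envelope lines give the roots: for adjacent envelope indices i < j the intersection is x = (a_i − a_j) / (j − i). Reading off the sorted break points: {1, 5, 7}.
Verification: at each break x_0, at least two indices attain the minimum of min_i(a_i + i · x_0).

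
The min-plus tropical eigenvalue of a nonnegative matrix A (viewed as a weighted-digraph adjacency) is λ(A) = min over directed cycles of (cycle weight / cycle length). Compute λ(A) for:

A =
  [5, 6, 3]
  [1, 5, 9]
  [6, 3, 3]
λ(A) = 7/3

Enumerate directed cycles and compute their means (weight / length). Sample:
  cycle 0 → 0: weight = 5, length = 1, mean = 5/1 ≈ 5.000
  cycle 1 → 1: weight = 5, length = 1, mean = 5/1 ≈ 5.000
  cycle 2 → 2: weight = 3, length = 1, mean = 3/1 ≈ 3.000
  cycle 0 → 1 → 0: weight = 7, length = 2, mean = 7/2 ≈ 3.500
  cycle 0 → 2 → 0: weight = 9, length = 2, mean = 9/2 ≈ 4.500
  cycle 1 → 0 → 1: weight = 7, length = 2, mean = 7/2 ≈ 3.500
Minimum mean = 2.333, attained e.g. along the cycle 0 → 2 → 1 → 0 with weight 7 and length 3. So λ(A) = 7/3 = 7/3.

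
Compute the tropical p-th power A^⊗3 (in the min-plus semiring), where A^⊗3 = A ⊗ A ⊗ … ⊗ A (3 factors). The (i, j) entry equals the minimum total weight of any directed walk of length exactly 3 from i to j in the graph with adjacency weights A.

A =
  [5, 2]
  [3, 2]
A^⊗3 =
  [7, 6]
  [7, 6]

Each entry (A^⊗3)_ij equals the minimum over all length-3 walks i = v_0 → v_1 → … → v_3 = j of Σ_t A[v_t][v_{t+1}]. For example, for (i, j) = (0, 1) we minimise over 4 possible intermediate vertex sequences; the minimum is 6, attained along the walk 0 → 1 → 1 → 1.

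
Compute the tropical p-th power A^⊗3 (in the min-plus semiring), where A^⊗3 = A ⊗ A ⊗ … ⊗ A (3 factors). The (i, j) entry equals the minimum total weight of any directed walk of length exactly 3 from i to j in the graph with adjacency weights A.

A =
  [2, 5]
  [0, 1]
A^⊗3 =
  [6, 7]
  [2, 3]

Each entry (A^⊗3)_ij equals the minimum over all length-3 walks i = v_0 → v_1 → … → v_3 = j of Σ_t A[v_t][v_{t+1}]. For example, for (i, j) = (0, 1) we minimise over 4 possible intermediate vertex sequences; the minimum is 7, attained along the walk 0 → 1 → 1 → 1.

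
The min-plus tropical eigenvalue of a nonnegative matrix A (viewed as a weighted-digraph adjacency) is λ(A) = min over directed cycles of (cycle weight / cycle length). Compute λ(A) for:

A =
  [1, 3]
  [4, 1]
λ(A) = 1

Enumerate directed cycles and compute their means (weight / length). Sample:
  cycle 0 → 0: weight = 1, length = 1, mean = 1/1 ≈ 1.000
  cycle 1 → 1: weight = 1, length = 1, mean = 1/1 ≈ 1.000
  cycle 0 → 1 → 0: weight = 7, length = 2, mean = 7/2 ≈ 3.500
  cycle 1 → 0 → 1: weight = 7, length = 2, mean = 7/2 ≈ 3.500
Minimum mean = 1.000, attained e.g. along the cycle 0 → 0 with weight 1 and length 1. So λ(A) = 1/1 = 1.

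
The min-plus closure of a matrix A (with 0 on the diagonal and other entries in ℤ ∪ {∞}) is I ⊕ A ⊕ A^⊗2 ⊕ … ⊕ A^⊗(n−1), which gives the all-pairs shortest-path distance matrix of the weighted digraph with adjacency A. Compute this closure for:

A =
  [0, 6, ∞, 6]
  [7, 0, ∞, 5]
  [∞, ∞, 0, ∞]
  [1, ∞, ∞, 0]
Closure =
  [0, 6, ∞, 6]
  [6, 0, ∞, 5]
  [∞, ∞, 0, ∞]
  [1, 7, ∞, 0]

This is the Floyd-Warshall all-pairs shortest-path computation. For each intermediate vertex k = 0, 1, …, 3, update dist[i][j] ← min(dist[i][j], dist[i][k] + dist[k][j]). The final matrix gives, for each (i, j), the minimum total weight of any directed path from i to j (possibly empty when i = j).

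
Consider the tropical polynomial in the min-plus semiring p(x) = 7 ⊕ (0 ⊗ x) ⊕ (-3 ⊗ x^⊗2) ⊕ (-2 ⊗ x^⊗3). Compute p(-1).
p(-1) = -5

A tropical monomial a ⊗ x^⊗i evaluates to a + i · x. Evaluating each term at x = -1:
  Term 0 contributes 7 + 0 · -1 = 7
  Term 1 contributes 0 + 1 · -1 = -1
  Term 2 contributes -3 + 2 · -1 = -5
  Term 3 contributes -2 + 3 · -1 = -5
p(-1) = ⊕ of these = min[7, -1, -5, -5] = -5.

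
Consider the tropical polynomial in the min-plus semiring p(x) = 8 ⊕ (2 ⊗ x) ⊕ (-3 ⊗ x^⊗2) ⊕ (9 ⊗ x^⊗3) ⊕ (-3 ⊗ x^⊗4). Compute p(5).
p(5) = 7

A tropical monomial a ⊗ x^⊗i evaluates to a + i · x. Evaluating each term at x = 5:
  Term 0 contributes 8 + 0 · 5 = 8
  Term 1 contributes 2 + 1 · 5 = 7
  Term 2 contributes -3 + 2 · 5 = 7
  Term 3 contributes 9 + 3 · 5 = 24
  Term 4 contributes -3 + 4 · 5 = 17
p(5) = ⊕ of these = min[8, 7, 7, 24, 17] = 7.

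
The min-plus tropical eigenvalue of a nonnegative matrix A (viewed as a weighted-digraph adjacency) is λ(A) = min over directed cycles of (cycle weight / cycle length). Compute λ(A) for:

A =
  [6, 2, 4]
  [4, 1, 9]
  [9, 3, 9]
λ(A) = 1

Enumerate directed cycles and compute their means (weight / length). Sample:
  cycle 0 → 0: weight = 6, length = 1, mean = 6/1 ≈ 6.000
  cycle 1 → 1: weight = 1, length = 1, mean = 1/1 ≈ 1.000
  cycle 2 → 2: weight = 9, length = 1, mean = 9/1 ≈ 9.000
  cycle 0 → 1 → 0: weight = 6, length = 2, mean = 6/2 ≈ 3.000
  cycle 0 → 2 → 0: weight = 13, length = 2, mean = 13/2 ≈ 6.500
  cycle 1 → 0 → 1: weight = 6, length = 2, mean = 6/2 ≈ 3.000
Minimum mean = 1.000, attained e.g. along the cycle 1 → 1 with weight 1 and length 1. So λ(A) = 1/1 = 1.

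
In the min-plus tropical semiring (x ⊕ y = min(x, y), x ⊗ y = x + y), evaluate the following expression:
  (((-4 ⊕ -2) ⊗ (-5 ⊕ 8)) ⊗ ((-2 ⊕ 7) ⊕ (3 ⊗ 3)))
(((-4 ⊕ -2) ⊗ (-5 ⊕ 8)) ⊗ ((-2 ⊕ 7) ⊕ (3 ⊗ 3))) = -11

Expand innermost to outermost. Recall ⊕ takes the minimum of its arguments and ⊗ takes their sum. Working out the expression (((-4 ⊕ -2) ⊗ (-5 ⊕ 8)) ⊗ ((-2 ⊕ 7) ⊕ (3 ⊗ 3))) gives -11.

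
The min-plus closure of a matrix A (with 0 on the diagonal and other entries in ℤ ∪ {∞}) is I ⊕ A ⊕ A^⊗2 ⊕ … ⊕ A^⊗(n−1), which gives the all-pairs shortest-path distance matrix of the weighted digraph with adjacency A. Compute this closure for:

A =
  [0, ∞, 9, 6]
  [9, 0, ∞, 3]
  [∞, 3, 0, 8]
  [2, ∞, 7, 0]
Closure =
  [0, 12, 9, 6]
  [5, 0, 10, 3]
  [8, 3, 0, 6]
  [2, 10, 7, 0]

This is the Floyd-Warshall all-pairs shortest-path computation. For each intermediate vertex k = 0, 1, …, 3, update dist[i][j] ← min(dist[i][j], dist[i][k] + dist[k][j]). The final matrix gives, for each (i, j), the minimum total weight of any directed path from i to j (possibly empty when i = j).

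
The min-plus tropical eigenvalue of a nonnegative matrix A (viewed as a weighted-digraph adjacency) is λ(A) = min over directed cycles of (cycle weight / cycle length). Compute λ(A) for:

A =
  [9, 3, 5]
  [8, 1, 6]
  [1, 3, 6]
λ(A) = 1

Enumerate directed cycles and compute their means (weight / length). Sample:
  cycle 0 → 0: weight = 9, length = 1, mean = 9/1 ≈ 9.000
  cycle 1 → 1: weight = 1, length = 1, mean = 1/1 ≈ 1.000
  cycle 2 → 2: weight = 6, length = 1, mean = 6/1 ≈ 6.000
  cycle 0 → 1 → 0: weight = 11, length = 2, mean = 11/2 ≈ 5.500
  cycle 0 → 2 → 0: weight = 6, length = 2, mean = 6/2 ≈ 3.000
  cycle 1 → 0 → 1: weight = 11, length = 2, mean = 11/2 ≈ 5.500
Minimum mean = 1.000, attained e.g. along the cycle 1 → 1 with weight 1 and length 1. So λ(A) = 1/1 = 1.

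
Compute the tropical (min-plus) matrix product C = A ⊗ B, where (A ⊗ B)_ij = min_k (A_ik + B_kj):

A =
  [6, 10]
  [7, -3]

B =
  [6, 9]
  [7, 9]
A ⊗ B =
  [12, 15]
  [4, 6]

Apply the min-plus product entry-by-entry:
  C[0][0] = min over k of (A[0][0] + B[0][0] = 6 + 6 = 12, A[0][1] + B[1][0] = 10 + 7 = 17) = 12 (attained at k = 0)
  C[0][1] = min over k of (A[0][0] + B[0][1] = 6 + 9 = 15, A[0][1] + B[1][1] = 10 + 9 = 19) = 15 (attained at k = 0)
  C[1][0] = min over k of (A[1][0] + B[0][0] = 7 + 6 = 13, A[1][1] + B[1][0] = -3 + 7 = 4) = 4 (attained at k = 1)
  C[1][1] = min over k of (A[1][0] + B[0][1] = 7 + 9 = 16, A[1][1] + B[1][1] = -3 + 9 = 6) = 6 (attained at k = 1)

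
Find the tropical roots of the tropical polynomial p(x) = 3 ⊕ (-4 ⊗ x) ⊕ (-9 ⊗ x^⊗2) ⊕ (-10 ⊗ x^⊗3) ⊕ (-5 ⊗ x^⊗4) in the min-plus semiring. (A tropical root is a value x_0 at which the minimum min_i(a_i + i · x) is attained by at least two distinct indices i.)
Roots: {-5, 1, 5, 7}

Each tropical root is a break point of the lower envelope of the lines y = a_i + i · x (there are 5 lines, with slopes 0, 1, ..., 4). Only the lines that attain the minimum somewhere contribute to roots; other lines are dominated. Here the surviving (envelope) indices are i = 4, i = 3, i = 2, i = 1, i = 0.
Intersections between consecutive envelope lines give the roots: for adjacent envelope indices i < j the intersection is x = (a_i − a_j) / (j − i). Reading off the sorted break points: {-5, 1, 5, 7}.
Verification: at each break x_0, at least two indices attain the minimum of min_i(a_i + i · x_0).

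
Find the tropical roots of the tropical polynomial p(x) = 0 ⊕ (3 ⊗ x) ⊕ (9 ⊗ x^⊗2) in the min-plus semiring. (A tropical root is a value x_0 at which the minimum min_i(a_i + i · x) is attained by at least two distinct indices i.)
Roots: {-6, -3}

Each tropical root is a break point of the lower envelope of the lines y = a_i + i · x (there are 3 lines, with slopes 0, 1, ..., 2). Only the lines that attain the minimum somewhere contribute to roots; other lines are dominated. Here the surviving (envelope) indices are i = 2, i = 1, i = 0.
Intersections between consecutive envelope lines give the roots: for adjacent envelope indices i < j the intersection is x = (a_i − a_j) / (j − i). Reading off the sorted break points: {-6, -3}.
Verification: at each break x_0, at least two indices attain the minimum of min_i(a_i + i · x_0).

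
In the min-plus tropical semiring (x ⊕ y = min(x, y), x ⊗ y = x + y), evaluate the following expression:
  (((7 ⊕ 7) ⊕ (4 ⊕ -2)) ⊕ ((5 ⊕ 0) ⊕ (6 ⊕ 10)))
(((7 ⊕ 7) ⊕ (4 ⊕ -2)) ⊕ ((5 ⊕ 0) ⊕ (6 ⊕ 10))) = -2

Expand innermost to outermost. Recall ⊕ takes the minimum of its arguments and ⊗ takes their sum. Working out the expression (((7 ⊕ 7) ⊕ (4 ⊕ -2)) ⊕ ((5 ⊕ 0) ⊕ (6 ⊕ 10))) gives -2.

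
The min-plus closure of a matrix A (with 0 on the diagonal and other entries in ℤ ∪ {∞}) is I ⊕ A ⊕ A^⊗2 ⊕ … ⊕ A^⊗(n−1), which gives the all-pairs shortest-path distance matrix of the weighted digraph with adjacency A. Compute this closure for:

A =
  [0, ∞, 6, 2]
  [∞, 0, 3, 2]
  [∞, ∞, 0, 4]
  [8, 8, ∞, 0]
Closure =
  [0, 10, 6, 2]
  [10, 0, 3, 2]
  [12, 12, 0, 4]
  [8, 8, 11, 0]

This is the Floyd-Warshall all-pairs shortest-path computation. For each intermediate vertex k = 0, 1, …, 3, update dist[i][j] ← min(dist[i][j], dist[i][k] + dist[k][j]). The final matrix gives, for each (i, j), the minimum total weight of any directed path from i to j (possibly empty when i = j).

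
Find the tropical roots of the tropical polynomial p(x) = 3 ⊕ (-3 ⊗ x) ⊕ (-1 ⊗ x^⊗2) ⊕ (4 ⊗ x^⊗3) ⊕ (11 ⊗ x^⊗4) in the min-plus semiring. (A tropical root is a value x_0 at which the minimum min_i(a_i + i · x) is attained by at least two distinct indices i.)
Roots: {-7, -5, -2, 6}

Each tropical root is a break point of the lower envelope of the lines y = a_i + i · x (there are 5 lines, with slopes 0, 1, ..., 4). Only the lines that attain the minimum somewhere contribute to roots; other lines are dominated. Here the surviving (envelope) indices are i = 4, i = 3, i = 2, i = 1, i = 0.
Intersections between consecutive envelope lines give the roots: for adjacent envelope indices i < j the intersection is x = (a_i − a_j) / (j − i). Reading off the sorted break points: {-7, -5, -2, 6}.
Verification: at each break x_0, at least two indices attain the minimum of min_i(a_i + i · x_0).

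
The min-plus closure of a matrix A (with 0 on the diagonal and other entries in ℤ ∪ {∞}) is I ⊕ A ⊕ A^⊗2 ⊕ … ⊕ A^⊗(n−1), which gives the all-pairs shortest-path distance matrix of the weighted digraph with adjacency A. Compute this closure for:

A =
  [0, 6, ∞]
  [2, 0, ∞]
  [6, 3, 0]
Closure =
  [0, 6, ∞]
  [2, 0, ∞]
  [5, 3, 0]

This is the Floyd-Warshall all-pairs shortest-path computation. For each intermediate vertex k = 0, 1, …, 2, update dist[i][j] ← min(dist[i][j], dist[i][k] + dist[k][j]). The final matrix gives, for each (i, j), the minimum total weight of any directed path from i to j (possibly empty when i = j).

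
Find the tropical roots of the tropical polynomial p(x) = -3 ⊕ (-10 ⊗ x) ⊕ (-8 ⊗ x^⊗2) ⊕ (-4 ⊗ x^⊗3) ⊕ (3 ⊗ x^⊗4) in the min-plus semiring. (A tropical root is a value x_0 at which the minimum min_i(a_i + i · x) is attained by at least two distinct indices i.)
Roots: {-7, -4, -2, 7}

Each tropical root is a break point of the lower envelope of the lines y = a_i + i · x (there are 5 lines, with slopes 0, 1, ..., 4). Only the lines that attain the minimum somewhere contribute to roots; other lines are dominated. Here the surviving (envelope) indices are i = 4, i = 3, i = 2, i = 1, i = 0.
Intersections between consecutive envelope lines give the roots: for adjacent envelope indices i < j the intersection is x = (a_i − a_j) / (j − i). Reading off the sorted break points: {-7, -4, -2, 7}.
Verification: at each break x_0, at least two indices attain the minimum of min_i(a_i + i · x_0).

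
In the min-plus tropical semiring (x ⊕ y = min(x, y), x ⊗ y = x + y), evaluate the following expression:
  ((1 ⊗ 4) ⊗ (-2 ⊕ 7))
((1 ⊗ 4) ⊗ (-2 ⊕ 7)) = 3

Expand innermost to outermost. Recall ⊕ takes the minimum of its arguments and ⊗ takes their sum. Working out the expression ((1 ⊗ 4) ⊗ (-2 ⊕ 7)) gives 3.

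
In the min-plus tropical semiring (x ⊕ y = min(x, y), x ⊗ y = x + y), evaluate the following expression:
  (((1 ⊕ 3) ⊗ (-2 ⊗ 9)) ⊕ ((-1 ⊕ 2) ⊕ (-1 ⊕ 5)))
(((1 ⊕ 3) ⊗ (-2 ⊗ 9)) ⊕ ((-1 ⊕ 2) ⊕ (-1 ⊕ 5))) = -1

Expand innermost to outermost. Recall ⊕ takes the minimum of its arguments and ⊗ takes their sum. Working out the expression (((1 ⊕ 3) ⊗ (-2 ⊗ 9)) ⊕ ((-1 ⊕ 2) ⊕ (-1 ⊕ 5))) gives -1.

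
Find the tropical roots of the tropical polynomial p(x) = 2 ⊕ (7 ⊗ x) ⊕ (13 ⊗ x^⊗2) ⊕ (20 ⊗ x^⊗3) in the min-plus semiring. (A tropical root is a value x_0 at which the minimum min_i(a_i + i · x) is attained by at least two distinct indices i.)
Roots: {-7, -6, -5}

Each tropical root is a break point of the lower envelope of the lines y = a_i + i · x (there are 4 lines, with slopes 0, 1, ..., 3). Only the lines that attain the minimum somewhere contribute to roots; other lines are dominated. Here the surviving (envelope) indices are i = 3, i = 2, i = 1, i = 0.
Intersections between consecutive envelope lines give the roots: for adjacent envelope indices i < j the intersection is x = (a_i − a_j) / (j − i). Reading off the sorted break points: {-7, -6, -5}.
Verification: at each break x_0, at least two indices attain the minimum of min_i(a_i + i · x_0).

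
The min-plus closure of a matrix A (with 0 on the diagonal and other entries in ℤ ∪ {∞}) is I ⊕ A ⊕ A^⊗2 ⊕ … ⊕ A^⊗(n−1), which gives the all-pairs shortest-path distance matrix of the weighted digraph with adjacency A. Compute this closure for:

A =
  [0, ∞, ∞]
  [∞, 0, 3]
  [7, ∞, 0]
Closure =
  [0, ∞, ∞]
  [10, 0, 3]
  [7, ∞, 0]

This is the Floyd-Warshall all-pairs shortest-path computation. For each intermediate vertex k = 0, 1, …, 2, update dist[i][j] ← min(dist[i][j], dist[i][k] + dist[k][j]). The final matrix gives, for each (i, j), the minimum total weight of any directed path from i to j (possibly empty when i = j).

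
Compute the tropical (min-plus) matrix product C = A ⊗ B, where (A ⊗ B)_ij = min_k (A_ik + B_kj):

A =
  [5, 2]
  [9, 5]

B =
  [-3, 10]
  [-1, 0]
A ⊗ B =
  [1, 2]
  [4, 5]

Apply the min-plus product entry-by-entry:
  C[0][0] = min over k of (A[0][0] + B[0][0] = 5 + -3 = 2, A[0][1] + B[1][0] = 2 + -1 = 1) = 1 (attained at k = 1)
  C[0][1] = min over k of (A[0][0] + B[0][1] = 5 + 10 = 15, A[0][1] + B[1][1] = 2 + 0 = 2) = 2 (attained at k = 1)
  C[1][0] = min over k of (A[1][0] + B[0][0] = 9 + -3 = 6, A[1][1] + B[1][0] = 5 + -1 = 4) = 4 (attained at k = 1)
  C[1][1] = min over k of (A[1][0] + B[0][1] = 9 + 10 = 19, A[1][1] + B[1][1] = 5 + 0 = 5) = 5 (attained at k = 1)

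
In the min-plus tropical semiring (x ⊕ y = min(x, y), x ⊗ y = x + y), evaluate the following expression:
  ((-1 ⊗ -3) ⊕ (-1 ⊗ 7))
((-1 ⊗ -3) ⊕ (-1 ⊗ 7)) = -4

Expand innermost to outermost. Recall ⊕ takes the minimum of its arguments and ⊗ takes their sum. Working out the expression ((-1 ⊗ -3) ⊕ (-1 ⊗ 7)) gives -4.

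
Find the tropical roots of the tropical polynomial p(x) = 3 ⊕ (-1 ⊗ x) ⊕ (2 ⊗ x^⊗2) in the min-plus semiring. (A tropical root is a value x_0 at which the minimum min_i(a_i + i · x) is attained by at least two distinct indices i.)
Roots: {-3, 4}

Each tropical root is a break point of the lower envelope of the lines y = a_i + i · x (there are 3 lines, with slopes 0, 1, ..., 2). Only the lines that attain the minimum somewhere contribute to roots; other lines are dominated. Here the surviving (envelope) indices are i = 2, i = 1, i = 0.
Intersections between consecutive envelope lines give the roots: for adjacent envelope indices i < j the intersection is x = (a_i − a_j) / (j − i). Reading off the sorted break points: {-3, 4}.
Verification: at each break x_0, at least two indices attain the minimum of min_i(a_i + i · x_0).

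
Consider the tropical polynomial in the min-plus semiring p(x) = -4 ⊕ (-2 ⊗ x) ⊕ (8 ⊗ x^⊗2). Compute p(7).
p(7) = -4

A tropical monomial a ⊗ x^⊗i evaluates to a + i · x. Evaluating each term at x = 7:
  Term 0 contributes -4 + 0 · 7 = -4
  Term 1 contributes -2 + 1 · 7 = 5
  Term 2 contributes 8 + 2 · 7 = 22
p(7) = ⊕ of these = min[-4, 5, 22] = -4.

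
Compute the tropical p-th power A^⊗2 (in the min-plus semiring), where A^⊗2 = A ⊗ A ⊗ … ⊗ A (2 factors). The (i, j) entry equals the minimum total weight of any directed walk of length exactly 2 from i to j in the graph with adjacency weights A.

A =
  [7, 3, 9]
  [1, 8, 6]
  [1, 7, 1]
A^⊗2 =
  [4, 10, 9]
  [7, 4, 7]
  [2, 4, 2]

Each entry (A^⊗2)_ij equals the minimum over all length-2 walks i = v_0 → v_1 → … → v_2 = j of Σ_t A[v_t][v_{t+1}]. For example, for (i, j) = (0, 2) we minimise over 3 possible intermediate vertex sequences; the minimum is 9, attained along the walk 0 → 1 → 2.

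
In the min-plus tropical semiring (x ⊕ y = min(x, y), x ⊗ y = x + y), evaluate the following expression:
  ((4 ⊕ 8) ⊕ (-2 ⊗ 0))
((4 ⊕ 8) ⊕ (-2 ⊗ 0)) = -2

Expand innermost to outermost. Recall ⊕ takes the minimum of its arguments and ⊗ takes their sum. Working out the expression ((4 ⊕ 8) ⊕ (-2 ⊗ 0)) gives -2.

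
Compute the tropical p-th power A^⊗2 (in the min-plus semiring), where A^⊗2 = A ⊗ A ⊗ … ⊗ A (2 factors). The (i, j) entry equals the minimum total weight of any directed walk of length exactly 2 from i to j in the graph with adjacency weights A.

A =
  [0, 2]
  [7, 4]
A^⊗2 =
  [0, 2]
  [7, 8]

Each entry (A^⊗2)_ij equals the minimum over all length-2 walks i = v_0 → v_1 → … → v_2 = j of Σ_t A[v_t][v_{t+1}]. For example, for (i, j) = (0, 1) we minimise over 2 possible intermediate vertex sequences; the minimum is 2, attained along the walk 0 → 0 → 1.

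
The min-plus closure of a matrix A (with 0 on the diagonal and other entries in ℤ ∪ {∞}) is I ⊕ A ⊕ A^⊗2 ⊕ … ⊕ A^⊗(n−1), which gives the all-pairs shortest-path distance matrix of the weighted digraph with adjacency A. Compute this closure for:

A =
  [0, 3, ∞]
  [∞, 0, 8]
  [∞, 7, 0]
Closure =
  [0, 3, 11]
  [∞, 0, 8]
  [∞, 7, 0]

This is the Floyd-Warshall all-pairs shortest-path computation. For each intermediate vertex k = 0, 1, …, 2, update dist[i][j] ← min(dist[i][j], dist[i][k] + dist[k][j]). The final matrix gives, for each (i, j), the minimum total weight of any directed path from i to j (possibly empty when i = j).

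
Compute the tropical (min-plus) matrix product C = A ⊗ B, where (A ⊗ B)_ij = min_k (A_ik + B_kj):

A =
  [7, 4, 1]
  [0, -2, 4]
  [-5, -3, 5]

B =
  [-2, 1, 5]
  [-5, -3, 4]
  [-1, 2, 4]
A ⊗ B =
  [-1, 1, 5]
  [-7, -5, 2]
  [-8, -6, 0]

Apply the min-plus product entry-by-entry:
  C[0][0] = min over k of (A[0][0] + B[0][0] = 7 + -2 = 5, A[0][1] + B[1][0] = 4 + -5 = -1, A[0][2] + B[2][0] = 1 + -1 = 0) = -1 (attained at k = 1)
  C[0][1] = min over k of (A[0][0] + B[0][1] = 7 + 1 = 8, A[0][1] + B[1][1] = 4 + -3 = 1, A[0][2] + B[2][1] = 1 + 2 = 3) = 1 (attained at k = 1)
  C[0][2] = min over k of (A[0][0] + B[0][2] = 7 + 5 = 12, A[0][1] + B[1][2] = 4 + 4 = 8, A[0][2] + B[2][2] = 1 + 4 = 5) = 5 (attained at k = 2)
  C[1][0] = min over k of (A[1][0] + B[0][0] = 0 + -2 = -2, A[1][1] + B[1][0] = -2 + -5 = -7, A[1][2] + B[2][0] = 4 + -1 = 3) = -7 (attained at k = 1)
  C[1][1] = min over k of (A[1][0] + B[0][1] = 0 + 1 = 1, A[1][1] + B[1][1] = -2 + -3 = -5, A[1][2] + B[2][1] = 4 + 2 = 6) = -5 (attained at k = 1)
  C[1][2] = min over k of (A[1][0] + B[0][2] = 0 + 5 = 5, A[1][1] + B[1][2] = -2 + 4 = 2, A[1][2] + B[2][2] = 4 + 4 = 8) = 2 (attained at k = 1)
  C[2][0] = min over k of (A[2][0] + B[0][0] = -5 + -2 = -7, A[2][1] + B[1][0] = -3 + -5 = -8, A[2][2] + B[2][0] = 5 + -1 = 4) = -8 (attained at k = 1)
  C[2][1] = min over k of (A[2][0] + B[0][1] = -5 + 1 = -4, A[2][1] + B[1][1] = -3 + -3 = -6, A[2][2] + B[2][1] = 5 + 2 = 7) = -6 (attained at k = 1)
  C[2][2] = min over k of (A[2][0] + B[0][2] = -5 + 5 = 0, A[2][1] + B[1][2] = -3 + 4 = 1, A[2][2] + B[2][2] = 5 + 4 = 9) = 0 (attained at k = 0)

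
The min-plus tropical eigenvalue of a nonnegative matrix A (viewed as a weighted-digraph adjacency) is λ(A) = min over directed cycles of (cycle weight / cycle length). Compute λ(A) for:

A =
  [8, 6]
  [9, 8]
λ(A) = 15/2

Enumerate directed cycles and compute their means (weight / length). Sample:
  cycle 0 → 0: weight = 8, length = 1, mean = 8/1 ≈ 8.000
  cycle 1 → 1: weight = 8, length = 1, mean = 8/1 ≈ 8.000
  cycle 0 → 1 → 0: weight = 15, length = 2, mean = 15/2 ≈ 7.500
  cycle 1 → 0 → 1: weight = 15, length = 2, mean = 15/2 ≈ 7.500
Minimum mean = 7.500, attained e.g. along the cycle 0 → 1 → 0 with weight 15 and length 2. So λ(A) = 15/2 = 15/2.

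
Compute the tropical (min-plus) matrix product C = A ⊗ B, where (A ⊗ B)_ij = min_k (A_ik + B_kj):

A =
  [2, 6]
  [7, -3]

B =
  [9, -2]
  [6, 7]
A ⊗ B =
  [11, 0]
  [3, 4]

Apply the min-plus product entry-by-entry:
  C[0][0] = min over k of (A[0][0] + B[0][0] = 2 + 9 = 11, A[0][1] + B[1][0] = 6 + 6 = 12) = 11 (attained at k = 0)
  C[0][1] = min over k of (A[0][0] + B[0][1] = 2 + -2 = 0, A[0][1] + B[1][1] = 6 + 7 = 13) = 0 (attained at k = 0)
  C[1][0] = min over k of (A[1][0] + B[0][0] = 7 + 9 = 16, A[1][1] + B[1][0] = -3 + 6 = 3) = 3 (attained at k = 1)
  C[1][1] = min over k of (A[1][0] + B[0][1] = 7 + -2 = 5, A[1][1] + B[1][1] = -3 + 7 = 4) = 4 (attained at k = 1)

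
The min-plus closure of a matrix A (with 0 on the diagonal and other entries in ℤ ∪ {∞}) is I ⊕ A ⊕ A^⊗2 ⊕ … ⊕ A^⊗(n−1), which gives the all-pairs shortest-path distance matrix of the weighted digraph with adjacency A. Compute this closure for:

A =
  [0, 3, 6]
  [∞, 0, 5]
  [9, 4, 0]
Closure =
  [0, 3, 6]
  [14, 0, 5]
  [9, 4, 0]

This is the Floyd-Warshall all-pairs shortest-path computation. For each intermediate vertex k = 0, 1, …, 2, update dist[i][j] ← min(dist[i][j], dist[i][k] + dist[k][j]). The final matrix gives, for each (i, j), the minimum total weight of any directed path from i to j (possibly empty when i = j).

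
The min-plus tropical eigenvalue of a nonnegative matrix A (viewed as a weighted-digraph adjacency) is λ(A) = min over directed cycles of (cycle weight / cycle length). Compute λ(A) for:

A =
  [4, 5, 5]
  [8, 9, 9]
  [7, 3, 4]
λ(A) = 4

Enumerate directed cycles and compute their means (weight / length). Sample:
  cycle 0 → 0: weight = 4, length = 1, mean = 4/1 ≈ 4.000
  cycle 1 → 1: weight = 9, length = 1, mean = 9/1 ≈ 9.000
  cycle 2 → 2: weight = 4, length = 1, mean = 4/1 ≈ 4.000
  cycle 0 → 1 → 0: weight = 13, length = 2, mean = 13/2 ≈ 6.500
  cycle 0 → 2 → 0: weight = 12, length = 2, mean = 12/2 ≈ 6.000
  cycle 1 → 0 → 1: weight = 13, length = 2, mean = 13/2 ≈ 6.500
Minimum mean = 4.000, attained e.g. along the cycle 0 → 0 with weight 4 and length 1. So λ(A) = 4/1 = 4.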